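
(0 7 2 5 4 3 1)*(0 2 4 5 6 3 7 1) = (0 1 2 6 3)(4 7)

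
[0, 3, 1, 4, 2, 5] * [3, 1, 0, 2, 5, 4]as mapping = [0→3, 1→2, 2→1, 3→5, 4→0, 5→4]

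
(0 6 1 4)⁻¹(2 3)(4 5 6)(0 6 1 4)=(0 5 1)(2 3)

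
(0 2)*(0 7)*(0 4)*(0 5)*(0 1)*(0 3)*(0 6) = (0 2 7 4 5 1 3 6)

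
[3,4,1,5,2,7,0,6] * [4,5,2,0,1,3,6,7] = [0,1,5,3,2,7,4,6]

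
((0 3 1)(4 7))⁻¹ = (0 1 3)(4 7)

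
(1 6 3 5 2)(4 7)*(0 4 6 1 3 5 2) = (0 4 7 6 5)(2 3)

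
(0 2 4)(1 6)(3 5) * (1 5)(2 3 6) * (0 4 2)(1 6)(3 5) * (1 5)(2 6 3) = (0 1)(2 6)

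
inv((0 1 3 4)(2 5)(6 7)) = (0 4 3 1)(2 5)(6 7)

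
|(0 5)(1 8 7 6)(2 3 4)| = 12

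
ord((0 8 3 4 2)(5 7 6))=15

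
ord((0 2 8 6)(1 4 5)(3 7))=12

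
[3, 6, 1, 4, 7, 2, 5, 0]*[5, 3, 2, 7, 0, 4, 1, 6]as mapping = [0→7, 1→1, 2→3, 3→0, 4→6, 5→2, 6→4, 7→5]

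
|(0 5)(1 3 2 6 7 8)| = 6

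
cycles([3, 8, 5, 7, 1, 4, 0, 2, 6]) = (0 3 7 2 5 4 1 8 6)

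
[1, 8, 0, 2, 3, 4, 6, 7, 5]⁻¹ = [2, 0, 3, 4, 5, 8, 6, 7, 1]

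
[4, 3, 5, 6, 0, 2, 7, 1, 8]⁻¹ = [4, 7, 5, 1, 0, 2, 3, 6, 8]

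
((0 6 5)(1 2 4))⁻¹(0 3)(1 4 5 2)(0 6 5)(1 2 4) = (0 4 2 1)(3 6)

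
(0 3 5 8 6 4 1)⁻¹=(0 1 4 6 8 5 3)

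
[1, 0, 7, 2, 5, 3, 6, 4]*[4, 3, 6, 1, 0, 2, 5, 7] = [3, 4, 7, 6, 2, 1, 5, 0]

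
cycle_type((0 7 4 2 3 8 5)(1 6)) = 2.7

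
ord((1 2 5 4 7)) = 5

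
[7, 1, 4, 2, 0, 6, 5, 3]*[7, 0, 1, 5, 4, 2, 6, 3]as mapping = [0→3, 1→0, 2→4, 3→1, 4→7, 5→6, 6→2, 7→5]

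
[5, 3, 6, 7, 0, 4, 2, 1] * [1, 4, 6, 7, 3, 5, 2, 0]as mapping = [0→5, 1→7, 2→2, 3→0, 4→1, 5→3, 6→6, 7→4]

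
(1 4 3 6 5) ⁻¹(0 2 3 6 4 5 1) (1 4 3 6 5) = (0 2 6 5 3 1 4) 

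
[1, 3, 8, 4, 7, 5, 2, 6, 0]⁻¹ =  [8, 0, 6, 1, 3, 5, 7, 4, 2]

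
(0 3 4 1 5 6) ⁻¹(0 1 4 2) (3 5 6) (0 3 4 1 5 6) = (0 4 6) (1 2 3 5) 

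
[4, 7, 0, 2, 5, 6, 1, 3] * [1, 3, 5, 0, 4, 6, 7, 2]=[4, 2, 1, 5, 6, 7, 3, 0]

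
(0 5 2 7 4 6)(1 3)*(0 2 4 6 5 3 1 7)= (0 3 7 6 2)(4 5)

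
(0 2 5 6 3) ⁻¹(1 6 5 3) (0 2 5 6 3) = (0 1 3 6) 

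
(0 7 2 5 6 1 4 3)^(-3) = (0 1 2 3 6 7 4 5)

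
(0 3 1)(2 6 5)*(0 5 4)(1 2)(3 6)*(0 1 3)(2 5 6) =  (0 2)(1 6 4)(3 5)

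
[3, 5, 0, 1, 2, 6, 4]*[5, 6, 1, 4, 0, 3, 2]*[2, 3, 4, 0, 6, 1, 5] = [6, 0, 1, 5, 3, 4, 2]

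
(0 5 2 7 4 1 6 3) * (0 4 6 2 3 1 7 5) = (1 2 5 3 4 7 6)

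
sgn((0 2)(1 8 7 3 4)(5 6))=1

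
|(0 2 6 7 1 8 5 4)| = 8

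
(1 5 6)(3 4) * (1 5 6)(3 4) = (1 6 5)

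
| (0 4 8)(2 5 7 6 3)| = 15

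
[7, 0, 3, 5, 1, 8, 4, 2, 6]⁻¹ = [1, 4, 7, 2, 6, 3, 8, 0, 5]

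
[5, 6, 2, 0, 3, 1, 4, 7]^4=[4, 0, 2, 6, 1, 3, 5, 7]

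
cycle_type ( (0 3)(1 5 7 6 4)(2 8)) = 2^2.5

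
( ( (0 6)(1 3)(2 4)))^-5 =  (0 6)(1 3)(2 4)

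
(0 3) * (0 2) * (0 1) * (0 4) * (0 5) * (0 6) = (0 3 2 1 4 5 6)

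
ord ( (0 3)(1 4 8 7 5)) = 10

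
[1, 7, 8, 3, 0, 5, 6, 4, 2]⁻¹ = [4, 0, 8, 3, 7, 5, 6, 1, 2]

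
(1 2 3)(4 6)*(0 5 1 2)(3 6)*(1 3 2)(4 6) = (0 5 3 1)(2 4)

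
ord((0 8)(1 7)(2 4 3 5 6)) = 10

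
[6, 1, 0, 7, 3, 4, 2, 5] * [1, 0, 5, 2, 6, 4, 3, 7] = [3, 0, 1, 7, 2, 6, 5, 4]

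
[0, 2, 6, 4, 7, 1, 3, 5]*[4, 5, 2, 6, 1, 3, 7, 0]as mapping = [0→4, 1→2, 2→7, 3→1, 4→0, 5→5, 6→6, 7→3]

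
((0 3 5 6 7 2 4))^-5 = (0 5 7 4 3 6 2)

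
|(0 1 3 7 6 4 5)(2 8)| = 14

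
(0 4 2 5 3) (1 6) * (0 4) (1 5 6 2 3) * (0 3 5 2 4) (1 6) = (0 3) (1 4 5 6 2) 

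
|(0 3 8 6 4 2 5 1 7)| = 9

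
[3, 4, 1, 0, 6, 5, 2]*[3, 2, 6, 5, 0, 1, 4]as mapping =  [0→5, 1→0, 2→2, 3→3, 4→4, 5→1, 6→6]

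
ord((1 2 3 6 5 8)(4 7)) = 6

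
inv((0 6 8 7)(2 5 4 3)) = (0 7 8 6)(2 3 4 5)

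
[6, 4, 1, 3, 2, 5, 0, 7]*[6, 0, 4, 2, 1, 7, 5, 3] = [5, 1, 0, 2, 4, 7, 6, 3] 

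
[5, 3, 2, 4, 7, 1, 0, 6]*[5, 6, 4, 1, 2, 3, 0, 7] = [3, 1, 4, 2, 7, 6, 5, 0]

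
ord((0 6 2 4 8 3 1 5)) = 8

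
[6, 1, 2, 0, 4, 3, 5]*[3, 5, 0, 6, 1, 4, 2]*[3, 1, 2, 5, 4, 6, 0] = [2, 6, 3, 5, 1, 0, 4]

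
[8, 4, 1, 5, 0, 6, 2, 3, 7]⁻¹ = [4, 2, 6, 7, 1, 3, 5, 8, 0]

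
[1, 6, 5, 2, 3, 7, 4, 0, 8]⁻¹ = [7, 0, 3, 4, 6, 2, 1, 5, 8]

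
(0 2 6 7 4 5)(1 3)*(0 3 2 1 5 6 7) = (0 1 2 7 4 6)(3 5)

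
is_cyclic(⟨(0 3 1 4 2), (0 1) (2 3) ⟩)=no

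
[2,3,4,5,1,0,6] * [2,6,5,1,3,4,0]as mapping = [0→5,1→1,2→3,3→4,4→6,5→2,6→0]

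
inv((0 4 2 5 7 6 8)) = (0 8 6 7 5 2 4)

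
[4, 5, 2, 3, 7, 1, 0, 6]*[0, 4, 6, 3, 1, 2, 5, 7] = [1, 2, 6, 3, 7, 4, 0, 5]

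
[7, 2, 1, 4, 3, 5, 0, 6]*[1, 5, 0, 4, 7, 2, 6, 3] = [3, 0, 5, 7, 4, 2, 1, 6]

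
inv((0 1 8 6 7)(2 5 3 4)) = (0 7 6 8 1)(2 4 3 5)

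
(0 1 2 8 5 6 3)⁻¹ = (0 3 6 5 8 2 1)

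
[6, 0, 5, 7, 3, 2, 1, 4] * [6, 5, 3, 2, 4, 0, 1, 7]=[1, 6, 0, 7, 2, 3, 5, 4]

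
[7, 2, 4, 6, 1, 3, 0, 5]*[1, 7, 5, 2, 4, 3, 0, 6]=[6, 5, 4, 0, 7, 2, 1, 3]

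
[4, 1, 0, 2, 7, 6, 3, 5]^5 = [3, 1, 6, 5, 2, 4, 7, 0]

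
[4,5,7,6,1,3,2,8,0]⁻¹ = [8,4,6,5,0,1,3,2,7]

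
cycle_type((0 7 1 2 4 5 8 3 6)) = 9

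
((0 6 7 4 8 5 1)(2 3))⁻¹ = (0 1 5 8 4 7 6)(2 3)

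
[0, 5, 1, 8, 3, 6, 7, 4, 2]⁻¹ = [0, 2, 8, 4, 7, 1, 5, 6, 3]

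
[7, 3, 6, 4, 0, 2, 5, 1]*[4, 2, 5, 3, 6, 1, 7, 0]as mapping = [0→0, 1→3, 2→7, 3→6, 4→4, 5→5, 6→1, 7→2]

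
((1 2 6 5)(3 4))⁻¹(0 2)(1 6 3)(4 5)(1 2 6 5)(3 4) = (0 6)(1 3)(2 5 4)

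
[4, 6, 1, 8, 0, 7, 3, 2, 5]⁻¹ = [4, 2, 7, 6, 0, 8, 1, 5, 3]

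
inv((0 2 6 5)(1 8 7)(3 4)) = (0 5 6 2)(1 7 8)(3 4)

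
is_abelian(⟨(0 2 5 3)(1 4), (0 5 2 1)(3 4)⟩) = no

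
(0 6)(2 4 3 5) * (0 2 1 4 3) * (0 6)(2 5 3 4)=(1 2 4 6 5)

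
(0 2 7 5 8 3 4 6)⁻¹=(0 6 4 3 8 5 7 2)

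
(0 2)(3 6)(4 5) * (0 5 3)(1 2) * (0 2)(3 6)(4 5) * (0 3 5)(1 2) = (0 2 4 6 1 3 5)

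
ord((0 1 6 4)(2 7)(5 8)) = 4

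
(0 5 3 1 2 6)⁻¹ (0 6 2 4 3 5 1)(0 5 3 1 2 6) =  (0 6 4 1 3 2 5)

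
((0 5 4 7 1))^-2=(0 7 5 1 4)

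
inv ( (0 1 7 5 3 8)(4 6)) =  (0 8 3 5 7 1)(4 6)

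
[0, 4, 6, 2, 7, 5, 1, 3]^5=[0, 6, 3, 7, 1, 5, 2, 4]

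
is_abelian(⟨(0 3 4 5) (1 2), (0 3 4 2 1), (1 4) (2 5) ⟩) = no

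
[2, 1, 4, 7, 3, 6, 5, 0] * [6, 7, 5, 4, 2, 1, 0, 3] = [5, 7, 2, 3, 4, 0, 1, 6]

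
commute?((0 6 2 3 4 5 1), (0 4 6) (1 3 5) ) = no:(0 6 2 3 4 5 1)*(0 4 6) (1 3 5) = (1 4) (2 5 3 6), (0 4 6) (1 3 5)*(0 6 2 3 4 5 1) = (0 5) (1 4 2 3) 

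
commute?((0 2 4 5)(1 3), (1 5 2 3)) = no:(0 2 4 5)(1 3)*(1 5 2 3) = (0 3 5)(2 4), (1 5 2 3)*(0 2 4 5)(1 3) = (0 2 1)(4 5)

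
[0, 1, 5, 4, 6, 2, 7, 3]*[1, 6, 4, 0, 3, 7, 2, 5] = [1, 6, 7, 3, 2, 4, 5, 0]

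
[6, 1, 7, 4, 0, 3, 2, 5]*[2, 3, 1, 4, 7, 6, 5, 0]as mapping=[0→5, 1→3, 2→0, 3→7, 4→2, 5→4, 6→1, 7→6]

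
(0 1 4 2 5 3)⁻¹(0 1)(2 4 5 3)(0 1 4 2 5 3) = (0 5 2 3)(1 4)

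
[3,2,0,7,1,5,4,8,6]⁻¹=[2,4,1,0,6,5,8,3,7]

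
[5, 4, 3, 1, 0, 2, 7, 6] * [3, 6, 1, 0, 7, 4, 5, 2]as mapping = [0→4, 1→7, 2→0, 3→6, 4→3, 5→1, 6→2, 7→5]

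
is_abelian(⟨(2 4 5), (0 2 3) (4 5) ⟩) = no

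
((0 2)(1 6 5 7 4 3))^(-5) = (0 2)(1 6 5 7 4 3)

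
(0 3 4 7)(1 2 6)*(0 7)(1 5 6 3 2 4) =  (0 2 3 1 4)(5 6)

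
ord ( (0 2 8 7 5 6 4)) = 7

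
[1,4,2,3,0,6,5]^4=[1,4,2,3,0,5,6]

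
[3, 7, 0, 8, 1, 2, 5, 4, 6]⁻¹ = [2, 4, 5, 0, 7, 6, 8, 1, 3]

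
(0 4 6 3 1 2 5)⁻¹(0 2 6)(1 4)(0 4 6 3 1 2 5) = (2 6)(3 4 5)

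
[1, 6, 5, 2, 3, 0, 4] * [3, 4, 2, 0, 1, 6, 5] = [4, 5, 6, 2, 0, 3, 1]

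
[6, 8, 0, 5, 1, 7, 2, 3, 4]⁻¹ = [2, 4, 6, 7, 8, 3, 0, 5, 1]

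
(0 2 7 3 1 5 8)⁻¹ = (0 8 5 1 3 7 2)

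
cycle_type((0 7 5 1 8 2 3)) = 7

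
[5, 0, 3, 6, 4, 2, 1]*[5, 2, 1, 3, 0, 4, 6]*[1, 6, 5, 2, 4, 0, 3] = [4, 0, 2, 3, 1, 6, 5]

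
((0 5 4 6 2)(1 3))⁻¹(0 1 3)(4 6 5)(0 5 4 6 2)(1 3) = (1 5 3)(2 4 6)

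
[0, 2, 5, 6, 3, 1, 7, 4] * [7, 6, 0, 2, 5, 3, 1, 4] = [7, 0, 3, 1, 2, 6, 4, 5]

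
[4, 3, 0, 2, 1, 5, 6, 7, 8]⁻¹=[2, 4, 3, 1, 0, 5, 6, 7, 8]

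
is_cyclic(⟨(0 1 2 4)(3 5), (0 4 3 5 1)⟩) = no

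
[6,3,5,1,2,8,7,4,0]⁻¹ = [8,3,4,1,7,2,0,6,5]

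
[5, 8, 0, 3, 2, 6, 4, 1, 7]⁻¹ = [2, 7, 4, 3, 6, 0, 5, 8, 1]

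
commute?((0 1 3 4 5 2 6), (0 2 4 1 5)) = no:(0 1 3 4 5 2 6)*(0 2 4 1 5) = (0 5 4)(1 3)(2 6), (0 2 4 1 5)*(0 1 3 4 5 2 6) = (0 6)(1 2 5)(3 4)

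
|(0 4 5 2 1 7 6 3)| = 8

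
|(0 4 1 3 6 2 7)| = 7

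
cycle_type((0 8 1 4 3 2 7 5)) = 8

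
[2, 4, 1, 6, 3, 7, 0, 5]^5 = [6, 2, 0, 4, 1, 7, 3, 5]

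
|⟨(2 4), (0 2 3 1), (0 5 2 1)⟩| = 720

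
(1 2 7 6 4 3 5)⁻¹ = (1 5 3 4 6 7 2)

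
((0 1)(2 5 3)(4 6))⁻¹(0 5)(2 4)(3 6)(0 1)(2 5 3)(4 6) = (1 3)(2 4)(5 6)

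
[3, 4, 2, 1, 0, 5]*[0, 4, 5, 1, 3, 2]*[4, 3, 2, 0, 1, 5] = [3, 0, 5, 1, 4, 2]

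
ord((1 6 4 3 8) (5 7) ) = 10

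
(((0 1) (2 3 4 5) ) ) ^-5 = (0 1) (2 5 4 3) 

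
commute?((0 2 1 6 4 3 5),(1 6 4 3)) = no:(0 2 1 6 4 3 5) * (1 6 4 3) = (0 2 6 3 5)(1 4),(1 6 4 3) * (0 2 1 6 4 3 5) = (0 2 1 4 5)(3 6)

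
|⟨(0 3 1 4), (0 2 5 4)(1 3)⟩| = 720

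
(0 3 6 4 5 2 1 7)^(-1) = (0 7 1 2 5 4 6 3)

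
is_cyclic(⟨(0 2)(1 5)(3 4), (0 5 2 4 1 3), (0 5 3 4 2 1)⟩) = no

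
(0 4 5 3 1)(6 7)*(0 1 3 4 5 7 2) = (0 5 4 7 6 2)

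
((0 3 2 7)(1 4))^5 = (0 3 2 7)(1 4)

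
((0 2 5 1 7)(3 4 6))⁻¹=(0 7 1 5 2)(3 6 4)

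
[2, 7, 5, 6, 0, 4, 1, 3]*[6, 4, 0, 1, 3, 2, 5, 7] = [0, 7, 2, 5, 6, 3, 4, 1]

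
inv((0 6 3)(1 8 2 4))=(0 3 6)(1 4 2 8)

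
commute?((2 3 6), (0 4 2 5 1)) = no:(2 3 6)*(0 4 2 5 1) = (0 4 2 3 6 5 1), (0 4 2 5 1)*(2 3 6) = (0 4 3 6 2 5 1)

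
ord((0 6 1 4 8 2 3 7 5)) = 9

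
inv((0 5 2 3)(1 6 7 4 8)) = (0 3 2 5)(1 8 4 7 6)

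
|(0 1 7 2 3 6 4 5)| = 8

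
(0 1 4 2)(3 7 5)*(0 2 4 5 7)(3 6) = (0 1 5 6 3)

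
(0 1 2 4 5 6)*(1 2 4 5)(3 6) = (0 2 5 3 6)(1 4)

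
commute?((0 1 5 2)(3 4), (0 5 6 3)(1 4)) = no:(0 1 5 2)(3 4) * (0 5 6 3)(1 4) = (0 4)(1 6 3)(2 5), (0 5 6 3)(1 4) * (0 1 5 2)(3 4) = (0 2)(1 3)(4 5 6)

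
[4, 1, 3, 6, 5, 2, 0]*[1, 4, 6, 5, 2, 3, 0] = [2, 4, 5, 0, 3, 6, 1]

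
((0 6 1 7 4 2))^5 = (0 2 4 7 1 6)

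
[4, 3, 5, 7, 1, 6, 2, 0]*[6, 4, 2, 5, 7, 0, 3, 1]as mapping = [0→7, 1→5, 2→0, 3→1, 4→4, 5→3, 6→2, 7→6]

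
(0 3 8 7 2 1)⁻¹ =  (0 1 2 7 8 3)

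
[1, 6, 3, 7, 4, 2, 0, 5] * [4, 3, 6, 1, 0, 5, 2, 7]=[3, 2, 1, 7, 0, 6, 4, 5]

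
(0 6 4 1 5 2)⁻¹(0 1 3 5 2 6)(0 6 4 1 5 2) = (0 4 6 5 3 2)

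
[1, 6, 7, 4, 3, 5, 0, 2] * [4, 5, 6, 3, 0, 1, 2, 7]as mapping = [0→5, 1→2, 2→7, 3→0, 4→3, 5→1, 6→4, 7→6]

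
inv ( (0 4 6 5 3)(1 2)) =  (0 3 5 6 4)(1 2)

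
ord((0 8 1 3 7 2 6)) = 7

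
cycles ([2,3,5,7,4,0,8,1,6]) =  (0 2 5) (1 3 7) (6 8) 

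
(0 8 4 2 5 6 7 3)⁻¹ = (0 3 7 6 5 2 4 8)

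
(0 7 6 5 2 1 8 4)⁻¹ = (0 4 8 1 2 5 6 7)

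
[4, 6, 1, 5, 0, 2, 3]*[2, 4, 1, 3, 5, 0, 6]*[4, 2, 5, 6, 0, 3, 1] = [3, 1, 0, 4, 5, 2, 6]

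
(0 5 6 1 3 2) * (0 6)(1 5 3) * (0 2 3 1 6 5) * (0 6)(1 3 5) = (0 3 5 2 1)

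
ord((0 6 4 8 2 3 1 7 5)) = 9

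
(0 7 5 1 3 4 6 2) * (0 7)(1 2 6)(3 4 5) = (1 4)(2 7 3 5)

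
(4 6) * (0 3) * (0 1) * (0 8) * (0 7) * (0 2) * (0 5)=(0 3 1 8 7 2 5) (4 6) 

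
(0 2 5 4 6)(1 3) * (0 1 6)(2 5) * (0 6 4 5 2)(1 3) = (0 2)(3 4 6)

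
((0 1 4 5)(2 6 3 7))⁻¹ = (0 5 4 1)(2 7 3 6)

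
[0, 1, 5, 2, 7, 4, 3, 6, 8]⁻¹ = [0, 1, 3, 6, 5, 2, 7, 4, 8]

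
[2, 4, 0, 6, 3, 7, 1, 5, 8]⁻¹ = [2, 6, 0, 4, 1, 7, 3, 5, 8]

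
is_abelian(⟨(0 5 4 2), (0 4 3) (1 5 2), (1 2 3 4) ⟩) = no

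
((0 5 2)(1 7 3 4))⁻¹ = (0 2 5)(1 4 3 7)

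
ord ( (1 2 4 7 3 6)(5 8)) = 6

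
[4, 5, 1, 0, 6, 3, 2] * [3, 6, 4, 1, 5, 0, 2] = [5, 0, 6, 3, 2, 1, 4]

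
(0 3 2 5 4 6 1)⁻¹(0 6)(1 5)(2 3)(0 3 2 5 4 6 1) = (0 4)(1 3)(2 5)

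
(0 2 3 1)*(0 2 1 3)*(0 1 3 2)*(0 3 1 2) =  (0 1 3)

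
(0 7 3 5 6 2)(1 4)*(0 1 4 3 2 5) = (0 7 2 1 3)(5 6)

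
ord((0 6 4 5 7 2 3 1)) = 8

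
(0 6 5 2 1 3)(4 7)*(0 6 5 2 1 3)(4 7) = (0 5 1)(2 3 6)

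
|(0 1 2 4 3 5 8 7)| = 8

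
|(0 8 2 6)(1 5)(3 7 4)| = 12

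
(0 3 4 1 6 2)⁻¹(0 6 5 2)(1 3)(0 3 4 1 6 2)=(0 3 2 5)(4 6)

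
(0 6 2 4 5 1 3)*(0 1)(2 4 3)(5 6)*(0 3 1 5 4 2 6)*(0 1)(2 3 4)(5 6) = (0 2)(1 5 4)(3 6)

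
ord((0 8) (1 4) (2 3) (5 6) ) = 2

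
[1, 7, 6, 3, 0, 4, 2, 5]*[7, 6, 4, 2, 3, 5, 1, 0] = [6, 0, 1, 2, 7, 3, 4, 5]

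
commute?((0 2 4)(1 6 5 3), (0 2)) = no:(0 2 4)(1 6 5 3)*(0 2) = (1 6 5 3)(2 4), (0 2)*(0 2 4)(1 6 5 3) = (0 4)(1 6 5 3)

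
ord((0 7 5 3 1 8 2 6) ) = 8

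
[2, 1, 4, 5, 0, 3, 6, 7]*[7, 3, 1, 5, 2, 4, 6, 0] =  [1, 3, 2, 4, 7, 5, 6, 0]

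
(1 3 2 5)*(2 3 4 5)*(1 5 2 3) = (1 4 2 3)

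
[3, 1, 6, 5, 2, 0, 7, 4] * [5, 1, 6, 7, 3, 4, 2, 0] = [7, 1, 2, 4, 6, 5, 0, 3]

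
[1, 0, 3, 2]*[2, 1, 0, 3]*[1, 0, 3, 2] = [0, 3, 2, 1]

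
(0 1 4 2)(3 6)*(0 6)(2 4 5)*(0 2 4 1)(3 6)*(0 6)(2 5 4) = (0 6)(1 4)(2 3 5)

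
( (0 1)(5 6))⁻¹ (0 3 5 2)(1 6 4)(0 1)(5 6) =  (0 5 4)(1 3 6 2)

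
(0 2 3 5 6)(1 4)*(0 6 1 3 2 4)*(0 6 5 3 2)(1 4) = (0 1 6 5 4 2)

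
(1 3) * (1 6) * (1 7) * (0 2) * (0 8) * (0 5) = (0 2 8 5)(1 3 6 7)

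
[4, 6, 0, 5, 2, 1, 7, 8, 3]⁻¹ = [2, 5, 4, 8, 0, 3, 1, 6, 7]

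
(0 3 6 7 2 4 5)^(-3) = (0 2 3 4 6 5 7)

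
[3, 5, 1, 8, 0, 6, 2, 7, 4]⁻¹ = [4, 2, 6, 0, 8, 1, 5, 7, 3]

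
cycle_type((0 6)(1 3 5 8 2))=2.5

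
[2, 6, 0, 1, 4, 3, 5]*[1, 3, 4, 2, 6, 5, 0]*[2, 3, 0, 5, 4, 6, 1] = [4, 2, 3, 5, 1, 0, 6]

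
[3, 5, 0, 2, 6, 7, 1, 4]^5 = [2, 1, 3, 0, 4, 5, 6, 7]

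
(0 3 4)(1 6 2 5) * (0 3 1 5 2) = (0 1 6)(3 4)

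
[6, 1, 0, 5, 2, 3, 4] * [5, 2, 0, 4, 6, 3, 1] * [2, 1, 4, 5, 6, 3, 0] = [1, 4, 3, 5, 2, 6, 0]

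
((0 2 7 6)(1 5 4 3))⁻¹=(0 6 7 2)(1 3 4 5)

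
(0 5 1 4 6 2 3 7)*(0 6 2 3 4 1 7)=(0 5 7 6 3)(2 4)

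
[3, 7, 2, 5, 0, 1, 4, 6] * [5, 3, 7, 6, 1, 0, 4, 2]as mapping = [0→6, 1→2, 2→7, 3→0, 4→5, 5→3, 6→1, 7→4]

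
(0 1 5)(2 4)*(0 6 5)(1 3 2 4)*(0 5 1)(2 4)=(0 3 4 2)(1 5 6)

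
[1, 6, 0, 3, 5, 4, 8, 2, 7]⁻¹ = [2, 0, 7, 3, 5, 4, 1, 8, 6]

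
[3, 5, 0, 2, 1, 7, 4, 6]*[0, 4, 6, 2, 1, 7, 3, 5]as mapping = [0→2, 1→7, 2→0, 3→6, 4→4, 5→5, 6→1, 7→3]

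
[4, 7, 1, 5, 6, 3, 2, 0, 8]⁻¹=[7, 2, 6, 5, 0, 3, 4, 1, 8]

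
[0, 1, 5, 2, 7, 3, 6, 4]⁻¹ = [0, 1, 3, 5, 7, 2, 6, 4]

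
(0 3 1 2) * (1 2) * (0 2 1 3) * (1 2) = (1 3 2) 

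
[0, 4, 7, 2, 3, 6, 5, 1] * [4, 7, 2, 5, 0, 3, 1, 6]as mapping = [0→4, 1→0, 2→6, 3→2, 4→5, 5→1, 6→3, 7→7]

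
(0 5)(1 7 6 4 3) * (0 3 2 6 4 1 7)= (0 5 3 7 4 2 6 1)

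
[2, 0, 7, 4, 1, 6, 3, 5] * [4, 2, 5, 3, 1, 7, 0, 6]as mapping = [0→5, 1→4, 2→6, 3→1, 4→2, 5→0, 6→3, 7→7]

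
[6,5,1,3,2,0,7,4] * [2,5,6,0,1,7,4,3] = [4,7,5,0,6,2,3,1]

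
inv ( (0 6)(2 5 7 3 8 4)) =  (0 6)(2 4 8 3 7 5)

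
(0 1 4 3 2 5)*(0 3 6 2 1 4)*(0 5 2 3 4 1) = (0 1 5 4 6 3)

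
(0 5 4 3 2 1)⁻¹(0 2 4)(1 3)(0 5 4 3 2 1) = (0 2)(1 3 5)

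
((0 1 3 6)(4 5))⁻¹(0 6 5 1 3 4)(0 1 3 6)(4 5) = (0 4 3 6 5 1)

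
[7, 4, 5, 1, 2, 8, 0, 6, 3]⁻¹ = [6, 3, 4, 8, 1, 2, 7, 0, 5]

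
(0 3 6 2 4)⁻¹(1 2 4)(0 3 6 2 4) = (0 1 4)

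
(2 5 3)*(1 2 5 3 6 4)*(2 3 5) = (1 3 2 5 6 4)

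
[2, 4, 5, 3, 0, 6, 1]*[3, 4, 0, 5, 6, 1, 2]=[0, 6, 1, 5, 3, 2, 4]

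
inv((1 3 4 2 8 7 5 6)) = (1 6 5 7 8 2 4 3)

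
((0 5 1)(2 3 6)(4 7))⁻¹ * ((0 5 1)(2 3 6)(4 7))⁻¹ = (0 5 1)(2 3 6)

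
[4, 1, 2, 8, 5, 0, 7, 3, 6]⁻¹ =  [5, 1, 2, 7, 0, 4, 8, 6, 3]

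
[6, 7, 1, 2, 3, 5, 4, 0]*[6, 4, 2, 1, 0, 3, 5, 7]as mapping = [0→5, 1→7, 2→4, 3→2, 4→1, 5→3, 6→0, 7→6]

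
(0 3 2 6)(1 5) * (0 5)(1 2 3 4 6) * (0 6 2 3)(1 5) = (0 4 2 5 3)(1 6)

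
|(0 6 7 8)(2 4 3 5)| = 4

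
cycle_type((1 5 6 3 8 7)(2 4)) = 2.6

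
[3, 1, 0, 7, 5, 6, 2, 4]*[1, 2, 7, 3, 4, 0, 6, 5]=[3, 2, 1, 5, 0, 6, 7, 4]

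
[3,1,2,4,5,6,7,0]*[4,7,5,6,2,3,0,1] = [6,7,5,2,3,0,1,4]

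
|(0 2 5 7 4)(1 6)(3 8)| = 10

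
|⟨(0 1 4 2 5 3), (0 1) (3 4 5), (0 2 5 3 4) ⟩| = 720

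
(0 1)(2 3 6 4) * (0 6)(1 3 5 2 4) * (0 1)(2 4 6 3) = (0 2 5 4 6)(1 3)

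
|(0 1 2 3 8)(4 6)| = 10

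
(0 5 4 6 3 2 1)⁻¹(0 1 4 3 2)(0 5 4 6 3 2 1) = (0 6 2 1 5)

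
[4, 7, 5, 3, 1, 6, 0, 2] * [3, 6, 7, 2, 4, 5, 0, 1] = [4, 1, 5, 2, 6, 0, 3, 7]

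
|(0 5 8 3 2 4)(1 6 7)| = 6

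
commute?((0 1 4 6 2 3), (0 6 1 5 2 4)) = no:(0 1 4 6 2 3) * (0 6 1 5 2 4) = (0 5 2 3 6 4 1), (0 6 1 5 2 4) * (0 1 4 6 2 3) = (0 2 6 4 1 5 3)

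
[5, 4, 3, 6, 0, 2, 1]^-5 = [2, 0, 6, 1, 5, 3, 4]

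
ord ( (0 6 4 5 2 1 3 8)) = 8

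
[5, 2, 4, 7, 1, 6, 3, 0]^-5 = [0, 2, 4, 3, 1, 5, 6, 7]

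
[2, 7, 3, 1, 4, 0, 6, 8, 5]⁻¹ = [5, 3, 0, 2, 4, 8, 6, 1, 7]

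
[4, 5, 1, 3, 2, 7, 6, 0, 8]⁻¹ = [7, 2, 4, 3, 0, 1, 6, 5, 8]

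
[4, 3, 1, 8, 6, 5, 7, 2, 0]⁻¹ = [8, 2, 7, 1, 0, 5, 4, 6, 3]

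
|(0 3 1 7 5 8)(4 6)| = 6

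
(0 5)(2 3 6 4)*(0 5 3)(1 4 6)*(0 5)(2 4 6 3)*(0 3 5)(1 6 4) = (0 2)(1 4)(3 6 5)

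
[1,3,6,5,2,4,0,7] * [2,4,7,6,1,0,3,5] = [4,6,3,0,7,1,2,5]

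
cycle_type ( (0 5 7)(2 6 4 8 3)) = 3.5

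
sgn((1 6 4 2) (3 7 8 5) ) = 1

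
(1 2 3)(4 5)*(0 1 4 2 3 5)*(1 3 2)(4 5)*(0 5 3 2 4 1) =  (0 2 1 4 5)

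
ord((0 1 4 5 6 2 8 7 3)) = 9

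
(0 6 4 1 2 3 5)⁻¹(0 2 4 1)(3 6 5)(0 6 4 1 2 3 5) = (0 5 4)(1 2 6 3)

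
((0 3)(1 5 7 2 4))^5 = (0 3)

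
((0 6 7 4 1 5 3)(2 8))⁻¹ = (0 3 5 1 4 7 6)(2 8)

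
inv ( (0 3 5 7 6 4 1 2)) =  (0 2 1 4 6 7 5 3)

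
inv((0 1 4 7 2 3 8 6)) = (0 6 8 3 2 7 4 1)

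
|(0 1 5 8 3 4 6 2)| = 8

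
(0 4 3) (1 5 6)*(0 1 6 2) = (0 4 3 1 5 2) 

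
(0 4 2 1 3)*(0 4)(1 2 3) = (3 4)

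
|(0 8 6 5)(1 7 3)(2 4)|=12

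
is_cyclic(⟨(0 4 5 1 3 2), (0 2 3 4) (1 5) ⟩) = no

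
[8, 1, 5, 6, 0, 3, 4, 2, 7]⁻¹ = [4, 1, 7, 5, 6, 2, 3, 8, 0]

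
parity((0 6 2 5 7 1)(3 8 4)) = odd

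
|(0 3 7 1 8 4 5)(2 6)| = 14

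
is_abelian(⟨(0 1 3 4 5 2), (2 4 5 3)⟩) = no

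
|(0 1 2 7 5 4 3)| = 7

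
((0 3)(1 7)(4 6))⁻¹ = (0 3)(1 7)(4 6)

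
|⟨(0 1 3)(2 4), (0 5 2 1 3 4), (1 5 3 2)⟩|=720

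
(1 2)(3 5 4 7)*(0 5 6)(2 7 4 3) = (0 5 3 6)(1 7 2)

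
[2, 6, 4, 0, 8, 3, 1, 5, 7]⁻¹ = [3, 6, 0, 5, 2, 7, 1, 8, 4]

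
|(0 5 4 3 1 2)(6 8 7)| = 6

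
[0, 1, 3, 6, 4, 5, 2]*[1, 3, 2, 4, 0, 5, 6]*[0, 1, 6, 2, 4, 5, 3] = [1, 2, 4, 3, 0, 5, 6]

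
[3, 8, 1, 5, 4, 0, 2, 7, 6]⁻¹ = [5, 2, 6, 0, 4, 3, 8, 7, 1]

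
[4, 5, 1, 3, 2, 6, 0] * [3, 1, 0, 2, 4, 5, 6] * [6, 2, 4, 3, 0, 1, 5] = [0, 1, 2, 4, 6, 5, 3]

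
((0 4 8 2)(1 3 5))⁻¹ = (0 2 8 4)(1 5 3)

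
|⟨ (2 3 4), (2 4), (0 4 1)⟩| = 120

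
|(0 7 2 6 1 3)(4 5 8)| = 6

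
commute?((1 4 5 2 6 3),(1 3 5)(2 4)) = no:(1 4 5 2 6 3)*(1 3 5)(2 4) = (1 2 6 5 4),(1 3 5)(2 4)*(1 4 5 2 6 3) = (2 5 4 6 3)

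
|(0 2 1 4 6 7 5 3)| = 8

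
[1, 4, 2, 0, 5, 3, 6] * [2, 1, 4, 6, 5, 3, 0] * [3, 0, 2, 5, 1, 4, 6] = [0, 4, 1, 2, 5, 6, 3]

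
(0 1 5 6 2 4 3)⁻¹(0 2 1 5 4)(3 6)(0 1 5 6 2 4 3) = (0 2)(1 4 5 6 3)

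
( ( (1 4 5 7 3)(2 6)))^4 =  (1 3 7 5 4)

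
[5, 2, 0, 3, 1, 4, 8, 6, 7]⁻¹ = [2, 4, 1, 3, 5, 0, 7, 8, 6]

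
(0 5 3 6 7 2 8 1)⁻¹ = (0 1 8 2 7 6 3 5)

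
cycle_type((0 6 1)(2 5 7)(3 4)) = 2.3^2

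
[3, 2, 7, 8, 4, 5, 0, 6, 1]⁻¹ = [6, 8, 1, 0, 4, 5, 7, 2, 3]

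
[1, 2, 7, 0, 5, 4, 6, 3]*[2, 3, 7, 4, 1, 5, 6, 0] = [3, 7, 0, 2, 5, 1, 6, 4]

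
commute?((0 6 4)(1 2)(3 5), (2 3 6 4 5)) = no:(0 6 4)(1 2)(3 5) * (2 3 6 4 5) = (0 4)(1 3 2)(5 6), (2 3 6 4 5) * (0 6 4)(1 2)(3 5) = (0 6)(1 2 5)(3 4)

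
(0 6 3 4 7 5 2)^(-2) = (0 5 4 6 2 7 3)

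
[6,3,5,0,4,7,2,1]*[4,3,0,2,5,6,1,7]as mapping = [0→1,1→2,2→6,3→4,4→5,5→7,6→0,7→3]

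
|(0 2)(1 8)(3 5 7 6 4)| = 10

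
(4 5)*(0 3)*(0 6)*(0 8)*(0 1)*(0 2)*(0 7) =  (0 3 6 8 1 2 7) (4 5) 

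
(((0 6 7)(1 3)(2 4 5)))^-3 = (1 3)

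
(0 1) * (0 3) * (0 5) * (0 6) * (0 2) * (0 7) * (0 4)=(0 1 3 5 6 2 7 4)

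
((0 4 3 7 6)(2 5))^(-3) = (0 3 6 4 7)(2 5)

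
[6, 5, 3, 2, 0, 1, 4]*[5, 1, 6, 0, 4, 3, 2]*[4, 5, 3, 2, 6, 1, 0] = [3, 2, 4, 0, 1, 5, 6] 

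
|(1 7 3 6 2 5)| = 6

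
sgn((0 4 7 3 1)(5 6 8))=1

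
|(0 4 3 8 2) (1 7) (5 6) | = 10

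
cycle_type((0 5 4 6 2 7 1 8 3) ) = 9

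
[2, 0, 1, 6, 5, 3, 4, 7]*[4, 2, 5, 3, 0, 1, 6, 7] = [5, 4, 2, 6, 1, 3, 0, 7]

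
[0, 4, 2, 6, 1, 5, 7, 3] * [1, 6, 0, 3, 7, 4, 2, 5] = [1, 7, 0, 2, 6, 4, 5, 3]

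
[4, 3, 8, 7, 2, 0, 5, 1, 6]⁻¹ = [5, 7, 4, 1, 0, 6, 8, 3, 2]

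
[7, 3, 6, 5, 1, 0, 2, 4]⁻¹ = [5, 4, 6, 1, 7, 3, 2, 0]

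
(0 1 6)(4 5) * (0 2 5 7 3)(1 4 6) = (0 4 7 3)(2 5 6)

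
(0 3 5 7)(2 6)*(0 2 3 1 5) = (0 1 5 7 2 6 3)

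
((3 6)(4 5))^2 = ()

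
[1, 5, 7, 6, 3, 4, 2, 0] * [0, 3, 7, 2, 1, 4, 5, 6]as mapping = [0→3, 1→4, 2→6, 3→5, 4→2, 5→1, 6→7, 7→0]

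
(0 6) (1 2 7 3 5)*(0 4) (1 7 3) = (0 6 4) (1 2 3 5 7) 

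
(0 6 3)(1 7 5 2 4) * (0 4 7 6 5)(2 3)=(0 5 3 4 1 6 2 7)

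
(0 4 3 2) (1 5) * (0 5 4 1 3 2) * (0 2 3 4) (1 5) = (0 5 4 3 2 1) 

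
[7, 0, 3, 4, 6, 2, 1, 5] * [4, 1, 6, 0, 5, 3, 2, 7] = [7, 4, 0, 5, 2, 6, 1, 3]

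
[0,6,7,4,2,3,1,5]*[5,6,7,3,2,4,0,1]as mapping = [0→5,1→0,2→1,3→2,4→7,5→3,6→6,7→4]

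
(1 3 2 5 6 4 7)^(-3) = (1 6 3 4 2 7 5)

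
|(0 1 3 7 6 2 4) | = 7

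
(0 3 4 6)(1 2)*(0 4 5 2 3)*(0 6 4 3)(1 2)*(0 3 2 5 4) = (0 6 2 5 1 3 4)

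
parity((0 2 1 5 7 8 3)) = even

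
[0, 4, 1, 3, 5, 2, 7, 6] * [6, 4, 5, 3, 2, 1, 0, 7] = [6, 2, 4, 3, 1, 5, 7, 0]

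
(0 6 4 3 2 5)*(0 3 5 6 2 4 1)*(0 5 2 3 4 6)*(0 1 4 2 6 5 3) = (1 3 5 2)(4 6)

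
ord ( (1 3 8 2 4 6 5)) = 7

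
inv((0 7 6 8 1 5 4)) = (0 4 5 1 8 6 7)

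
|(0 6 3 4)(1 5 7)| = 12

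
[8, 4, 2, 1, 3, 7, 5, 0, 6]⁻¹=[7, 3, 2, 4, 1, 6, 8, 5, 0]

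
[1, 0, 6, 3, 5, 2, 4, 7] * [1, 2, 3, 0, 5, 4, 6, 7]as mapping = [0→2, 1→1, 2→6, 3→0, 4→4, 5→3, 6→5, 7→7]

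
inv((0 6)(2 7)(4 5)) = (0 6)(2 7)(4 5)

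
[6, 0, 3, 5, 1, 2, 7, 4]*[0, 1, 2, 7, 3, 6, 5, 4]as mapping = [0→5, 1→0, 2→7, 3→6, 4→1, 5→2, 6→4, 7→3]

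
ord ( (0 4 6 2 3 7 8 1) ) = 8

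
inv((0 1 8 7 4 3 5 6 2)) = (0 2 6 5 3 4 7 8 1)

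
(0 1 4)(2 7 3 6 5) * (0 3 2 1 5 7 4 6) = (0 5 1 6 7 2 4 3)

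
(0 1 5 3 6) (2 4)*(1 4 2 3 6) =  (0 4 3 1 5 6) 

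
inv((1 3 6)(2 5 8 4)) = (1 6 3)(2 4 8 5)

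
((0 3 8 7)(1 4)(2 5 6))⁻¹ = (0 7 8 3)(1 4)(2 6 5)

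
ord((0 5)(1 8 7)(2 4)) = 6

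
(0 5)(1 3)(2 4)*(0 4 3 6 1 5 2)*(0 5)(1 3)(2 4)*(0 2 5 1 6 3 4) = (1 3 2 6 4)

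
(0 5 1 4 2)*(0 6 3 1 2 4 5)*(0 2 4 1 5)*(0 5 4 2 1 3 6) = (0 1 5 2)(3 4)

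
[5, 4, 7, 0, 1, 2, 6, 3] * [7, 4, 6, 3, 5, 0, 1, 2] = [0, 5, 2, 7, 4, 6, 1, 3]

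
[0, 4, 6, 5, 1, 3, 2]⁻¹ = [0, 4, 6, 5, 1, 3, 2]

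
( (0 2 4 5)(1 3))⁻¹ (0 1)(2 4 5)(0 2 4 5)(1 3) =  (0 4 5)(2 3)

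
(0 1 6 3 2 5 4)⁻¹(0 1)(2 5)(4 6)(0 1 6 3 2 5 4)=(0 3)(1 6)(4 5)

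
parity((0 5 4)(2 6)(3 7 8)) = odd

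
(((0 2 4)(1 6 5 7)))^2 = (0 4 2)(1 5)(6 7)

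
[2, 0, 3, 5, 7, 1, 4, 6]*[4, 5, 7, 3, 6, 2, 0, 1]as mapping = [0→7, 1→4, 2→3, 3→2, 4→1, 5→5, 6→6, 7→0]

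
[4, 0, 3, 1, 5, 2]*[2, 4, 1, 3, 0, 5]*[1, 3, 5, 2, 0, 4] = [1, 5, 2, 0, 4, 3]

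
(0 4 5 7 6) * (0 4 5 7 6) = (0 5 6 4 7)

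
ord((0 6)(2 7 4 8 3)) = 10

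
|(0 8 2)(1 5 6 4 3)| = 15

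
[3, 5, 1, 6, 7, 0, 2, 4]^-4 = [6, 0, 5, 2, 4, 3, 1, 7]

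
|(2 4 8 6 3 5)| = 6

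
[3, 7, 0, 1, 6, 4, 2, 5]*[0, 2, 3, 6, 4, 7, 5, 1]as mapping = [0→6, 1→1, 2→0, 3→2, 4→5, 5→4, 6→3, 7→7]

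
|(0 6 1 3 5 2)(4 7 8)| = 6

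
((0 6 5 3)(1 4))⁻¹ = (0 3 5 6)(1 4)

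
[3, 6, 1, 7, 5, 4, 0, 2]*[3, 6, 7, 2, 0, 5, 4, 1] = [2, 4, 6, 1, 5, 0, 3, 7]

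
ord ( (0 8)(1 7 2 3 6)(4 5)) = 10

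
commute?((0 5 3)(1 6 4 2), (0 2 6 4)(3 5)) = no:(0 5 3)(1 6 4 2) * (0 2 6 4)(3 5) = (0 3 2 1 4 6), (0 2 6 4)(3 5) * (0 5 3)(1 6 4 2) = (0 1 6 2 4 5)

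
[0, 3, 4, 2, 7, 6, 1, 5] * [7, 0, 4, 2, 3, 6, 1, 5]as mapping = [0→7, 1→2, 2→3, 3→4, 4→5, 5→1, 6→0, 7→6]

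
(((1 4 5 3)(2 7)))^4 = ()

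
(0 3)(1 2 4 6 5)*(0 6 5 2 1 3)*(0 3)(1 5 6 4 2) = (0 3 4 6 1 5)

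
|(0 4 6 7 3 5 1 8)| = 8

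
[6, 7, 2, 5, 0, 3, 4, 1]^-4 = [4, 1, 2, 3, 6, 5, 0, 7]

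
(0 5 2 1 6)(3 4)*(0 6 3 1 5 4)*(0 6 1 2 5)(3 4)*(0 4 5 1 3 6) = (0 6 3)(1 5)(2 4)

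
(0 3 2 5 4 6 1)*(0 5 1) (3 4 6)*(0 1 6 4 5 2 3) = (0 5 4) (1 2 6) 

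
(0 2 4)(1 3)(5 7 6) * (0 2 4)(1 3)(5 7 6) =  (0 4 2)(5 6 7)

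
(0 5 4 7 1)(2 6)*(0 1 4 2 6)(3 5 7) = (0 7 4 3 5 2)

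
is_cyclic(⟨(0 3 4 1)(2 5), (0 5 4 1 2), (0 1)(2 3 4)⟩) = no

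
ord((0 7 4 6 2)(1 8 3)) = 15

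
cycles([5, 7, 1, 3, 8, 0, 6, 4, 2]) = (0 5)(1 7 4 8 2)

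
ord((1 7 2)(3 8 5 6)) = 12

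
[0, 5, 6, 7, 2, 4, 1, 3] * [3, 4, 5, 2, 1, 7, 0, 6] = [3, 7, 0, 6, 5, 1, 4, 2] 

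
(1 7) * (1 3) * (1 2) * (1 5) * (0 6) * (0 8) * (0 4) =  (0 6 8 4)(1 7 3 2 5)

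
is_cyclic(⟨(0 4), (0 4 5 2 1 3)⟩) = no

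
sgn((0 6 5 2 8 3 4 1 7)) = 1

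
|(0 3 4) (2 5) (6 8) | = 6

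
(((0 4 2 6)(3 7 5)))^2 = (0 2)(3 5 7)(4 6)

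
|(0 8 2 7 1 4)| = 6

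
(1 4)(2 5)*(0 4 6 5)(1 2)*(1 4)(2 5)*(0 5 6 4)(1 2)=(0 2 5)(1 4 6)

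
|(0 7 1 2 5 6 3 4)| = 8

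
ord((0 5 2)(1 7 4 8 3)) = 15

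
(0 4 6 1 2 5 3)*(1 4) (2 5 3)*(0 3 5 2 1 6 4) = (0 6) (1 2 5) 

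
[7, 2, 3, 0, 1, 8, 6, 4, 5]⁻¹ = [3, 4, 1, 2, 7, 8, 6, 0, 5]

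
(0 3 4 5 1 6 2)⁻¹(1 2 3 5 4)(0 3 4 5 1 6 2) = (0 4 1 5 6)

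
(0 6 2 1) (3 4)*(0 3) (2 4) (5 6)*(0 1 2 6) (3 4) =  (0 5) (1 4) (3 6) 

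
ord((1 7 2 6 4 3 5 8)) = 8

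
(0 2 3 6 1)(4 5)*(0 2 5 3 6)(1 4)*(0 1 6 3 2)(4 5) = (0 4 2 3 1)(5 6)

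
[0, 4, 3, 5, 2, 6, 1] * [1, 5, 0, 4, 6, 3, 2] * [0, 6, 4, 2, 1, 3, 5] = [6, 5, 1, 2, 0, 4, 3]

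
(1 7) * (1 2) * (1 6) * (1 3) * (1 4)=(1 7 2 6 3 4) 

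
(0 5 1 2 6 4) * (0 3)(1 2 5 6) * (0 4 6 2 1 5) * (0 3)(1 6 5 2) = (0 1 3 4)(5 6)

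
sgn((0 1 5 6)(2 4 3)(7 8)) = 1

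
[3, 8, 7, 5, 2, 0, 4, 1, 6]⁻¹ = [5, 7, 4, 0, 6, 3, 8, 2, 1]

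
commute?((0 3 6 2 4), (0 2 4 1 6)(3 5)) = no:(0 3 6 2 4)*(0 2 4 1 6)(3 5) = (0 5 3)(1 6 4 2), (0 2 4 1 6)(3 5)*(0 3 6 2 4) = (0 4 1 2)(3 5 6)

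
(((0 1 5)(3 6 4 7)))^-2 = (0 1 5)(3 4)(6 7)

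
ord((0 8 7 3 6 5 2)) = 7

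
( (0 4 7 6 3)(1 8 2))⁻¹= (0 3 6 7 4)(1 2 8)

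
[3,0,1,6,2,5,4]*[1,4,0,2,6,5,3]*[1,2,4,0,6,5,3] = [4,2,6,0,1,5,3]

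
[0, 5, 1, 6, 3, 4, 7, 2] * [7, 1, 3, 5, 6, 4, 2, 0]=[7, 4, 1, 2, 5, 6, 0, 3]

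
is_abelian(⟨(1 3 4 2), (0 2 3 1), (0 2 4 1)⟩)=no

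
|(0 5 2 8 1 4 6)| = 7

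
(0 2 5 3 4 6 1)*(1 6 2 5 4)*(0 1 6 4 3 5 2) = (0 2 3 6 4)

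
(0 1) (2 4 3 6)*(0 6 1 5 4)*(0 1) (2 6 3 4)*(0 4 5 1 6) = (0 1 3 4 5 2 6) 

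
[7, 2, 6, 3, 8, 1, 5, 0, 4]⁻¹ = [7, 5, 1, 3, 8, 6, 2, 0, 4]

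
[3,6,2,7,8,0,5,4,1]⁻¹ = [5,8,2,0,7,6,1,3,4]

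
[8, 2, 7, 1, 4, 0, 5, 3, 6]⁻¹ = [5, 3, 1, 7, 4, 6, 8, 2, 0]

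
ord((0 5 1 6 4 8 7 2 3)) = 9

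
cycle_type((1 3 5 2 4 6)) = 6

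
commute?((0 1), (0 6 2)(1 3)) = no:(0 1)*(0 6 2)(1 3) = (0 3 1 6 2), (0 6 2)(1 3)*(0 1) = (0 6 2 1 3)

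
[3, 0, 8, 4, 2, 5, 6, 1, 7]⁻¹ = [1, 7, 4, 0, 3, 5, 6, 8, 2]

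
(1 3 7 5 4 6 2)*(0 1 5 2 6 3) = (0 1)(2 5 4 3 7)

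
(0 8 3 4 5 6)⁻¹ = (0 6 5 4 3 8)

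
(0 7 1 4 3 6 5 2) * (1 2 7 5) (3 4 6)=(0 5 7 2) (1 6) 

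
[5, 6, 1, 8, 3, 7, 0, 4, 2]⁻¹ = [6, 2, 8, 4, 7, 0, 1, 5, 3]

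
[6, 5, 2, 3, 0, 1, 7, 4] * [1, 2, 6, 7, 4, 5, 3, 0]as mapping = [0→3, 1→5, 2→6, 3→7, 4→1, 5→2, 6→0, 7→4]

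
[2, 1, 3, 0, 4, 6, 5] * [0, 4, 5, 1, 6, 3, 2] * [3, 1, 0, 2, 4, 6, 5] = [6, 4, 1, 3, 5, 0, 2]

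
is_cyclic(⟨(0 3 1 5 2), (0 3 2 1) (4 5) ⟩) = no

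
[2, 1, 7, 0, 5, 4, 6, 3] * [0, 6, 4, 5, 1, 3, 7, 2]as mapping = [0→4, 1→6, 2→2, 3→0, 4→3, 5→1, 6→7, 7→5]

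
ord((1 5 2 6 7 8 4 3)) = 8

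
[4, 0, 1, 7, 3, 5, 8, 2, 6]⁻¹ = [1, 2, 7, 4, 0, 5, 8, 3, 6]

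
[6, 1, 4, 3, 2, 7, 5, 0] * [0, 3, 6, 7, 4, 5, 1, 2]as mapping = [0→1, 1→3, 2→4, 3→7, 4→6, 5→2, 6→5, 7→0]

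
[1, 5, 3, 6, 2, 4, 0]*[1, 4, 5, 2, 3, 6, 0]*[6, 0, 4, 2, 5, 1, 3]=[5, 3, 4, 6, 1, 2, 0]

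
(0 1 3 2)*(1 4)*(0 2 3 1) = (0 4)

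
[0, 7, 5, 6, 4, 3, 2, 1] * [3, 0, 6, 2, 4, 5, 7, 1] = [3, 1, 5, 7, 4, 2, 6, 0]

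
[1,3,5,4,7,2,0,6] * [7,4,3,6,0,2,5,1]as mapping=[0→4,1→6,2→2,3→0,4→1,5→3,6→7,7→5]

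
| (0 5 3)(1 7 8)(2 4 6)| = 3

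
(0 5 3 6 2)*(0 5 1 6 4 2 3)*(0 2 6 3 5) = (0 1 3 4 6 5 2)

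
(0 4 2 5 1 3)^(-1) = (0 3 1 5 2 4)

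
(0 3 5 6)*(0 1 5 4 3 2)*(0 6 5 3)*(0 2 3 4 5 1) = (0 3 5 1 4 2 6)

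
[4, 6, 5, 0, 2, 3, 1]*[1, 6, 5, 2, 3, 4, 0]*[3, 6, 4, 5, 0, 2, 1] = [5, 3, 0, 6, 2, 4, 1]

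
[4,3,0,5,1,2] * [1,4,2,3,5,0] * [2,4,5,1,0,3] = [3,1,4,2,0,5]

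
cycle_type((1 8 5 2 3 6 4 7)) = 8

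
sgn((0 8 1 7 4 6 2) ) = 1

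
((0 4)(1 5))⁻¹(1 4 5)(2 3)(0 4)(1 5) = (0 1 5)(2 3)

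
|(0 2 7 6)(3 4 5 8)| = 4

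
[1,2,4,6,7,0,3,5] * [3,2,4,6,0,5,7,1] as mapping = [0→2,1→4,2→0,3→7,4→1,5→3,6→6,7→5] 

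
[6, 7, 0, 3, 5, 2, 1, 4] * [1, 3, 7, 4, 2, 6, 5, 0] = [5, 0, 1, 4, 6, 7, 3, 2]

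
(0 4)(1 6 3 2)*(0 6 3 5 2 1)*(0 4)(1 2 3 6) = (1 6 5 3 2 4)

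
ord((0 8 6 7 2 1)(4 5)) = 6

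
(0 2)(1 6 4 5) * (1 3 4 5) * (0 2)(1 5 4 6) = (3 6 4 5)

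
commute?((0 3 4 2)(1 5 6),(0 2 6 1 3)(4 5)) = no:(0 3 4 2)(1 5 6)*(0 2 6 1 3)(4 5) = (1 4 6 3 5),(0 2 6 1 3)(4 5)*(0 3 4 2)(1 5 6) = (1 4 6 5 2)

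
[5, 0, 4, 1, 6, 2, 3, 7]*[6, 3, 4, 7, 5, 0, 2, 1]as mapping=[0→0, 1→6, 2→5, 3→3, 4→2, 5→4, 6→7, 7→1]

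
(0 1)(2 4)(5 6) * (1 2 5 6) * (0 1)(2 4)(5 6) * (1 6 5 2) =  (0 4 5)(1 6 2)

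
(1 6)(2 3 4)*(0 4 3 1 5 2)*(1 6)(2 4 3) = (0 3 2 6 5 4)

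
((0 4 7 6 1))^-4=(0 4 7 6 1)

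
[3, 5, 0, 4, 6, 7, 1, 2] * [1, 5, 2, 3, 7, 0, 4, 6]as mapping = [0→3, 1→0, 2→1, 3→7, 4→4, 5→6, 6→5, 7→2]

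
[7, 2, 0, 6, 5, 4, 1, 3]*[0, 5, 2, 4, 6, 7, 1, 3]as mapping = [0→3, 1→2, 2→0, 3→1, 4→7, 5→6, 6→5, 7→4]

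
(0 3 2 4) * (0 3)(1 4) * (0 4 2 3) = (0 4)(1 2)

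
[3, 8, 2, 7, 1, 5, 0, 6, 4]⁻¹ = [6, 4, 2, 0, 8, 5, 7, 3, 1]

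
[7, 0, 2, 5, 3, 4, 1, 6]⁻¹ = [1, 6, 2, 4, 5, 3, 7, 0]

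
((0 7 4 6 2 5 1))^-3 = (0 2 7 5 4 1 6)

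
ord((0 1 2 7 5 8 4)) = 7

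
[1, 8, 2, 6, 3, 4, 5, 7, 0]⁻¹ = [8, 0, 2, 4, 5, 6, 3, 7, 1]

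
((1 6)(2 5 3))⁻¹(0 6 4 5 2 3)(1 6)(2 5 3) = (0 1 4 3 5 2)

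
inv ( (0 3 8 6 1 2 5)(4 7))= (0 5 2 1 6 8 3)(4 7)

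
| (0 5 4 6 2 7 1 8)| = 8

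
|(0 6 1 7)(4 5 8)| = 12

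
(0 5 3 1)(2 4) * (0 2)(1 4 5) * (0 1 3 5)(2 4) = (0 3 2)(1 4)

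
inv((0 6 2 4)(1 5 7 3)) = (0 4 2 6)(1 3 7 5)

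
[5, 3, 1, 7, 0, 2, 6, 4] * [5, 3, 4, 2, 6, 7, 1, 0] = [7, 2, 3, 0, 5, 4, 1, 6]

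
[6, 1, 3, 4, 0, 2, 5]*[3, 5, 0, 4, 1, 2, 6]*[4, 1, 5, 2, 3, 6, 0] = [0, 6, 3, 1, 2, 4, 5]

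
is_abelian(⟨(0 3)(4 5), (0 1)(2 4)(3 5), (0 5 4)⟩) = no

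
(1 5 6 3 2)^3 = (1 3 5 2 6)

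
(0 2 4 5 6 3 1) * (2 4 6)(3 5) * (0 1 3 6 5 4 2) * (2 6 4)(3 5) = (0 6 2 3 5)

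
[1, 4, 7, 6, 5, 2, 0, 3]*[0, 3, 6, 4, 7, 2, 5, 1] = [3, 7, 1, 5, 2, 6, 0, 4]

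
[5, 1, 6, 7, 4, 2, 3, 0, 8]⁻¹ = [7, 1, 5, 6, 4, 0, 2, 3, 8]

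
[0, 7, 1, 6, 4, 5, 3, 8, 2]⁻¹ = [0, 2, 8, 6, 4, 5, 3, 1, 7]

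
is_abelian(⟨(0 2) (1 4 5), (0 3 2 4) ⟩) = no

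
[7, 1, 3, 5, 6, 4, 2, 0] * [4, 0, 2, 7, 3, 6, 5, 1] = [1, 0, 7, 6, 5, 3, 2, 4]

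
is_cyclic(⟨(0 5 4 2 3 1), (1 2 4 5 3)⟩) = no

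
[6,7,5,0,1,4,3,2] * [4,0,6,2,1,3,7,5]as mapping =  [0→7,1→5,2→3,3→4,4→0,5→1,6→2,7→6]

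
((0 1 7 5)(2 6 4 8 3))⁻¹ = (0 5 7 1)(2 3 8 4 6)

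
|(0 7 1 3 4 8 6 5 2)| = 9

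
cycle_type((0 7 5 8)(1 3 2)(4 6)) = 2.3.4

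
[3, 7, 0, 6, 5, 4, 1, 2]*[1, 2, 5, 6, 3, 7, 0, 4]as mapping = [0→6, 1→4, 2→1, 3→0, 4→7, 5→3, 6→2, 7→5]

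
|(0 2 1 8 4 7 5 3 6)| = 9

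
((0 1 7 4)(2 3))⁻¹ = (0 4 7 1)(2 3)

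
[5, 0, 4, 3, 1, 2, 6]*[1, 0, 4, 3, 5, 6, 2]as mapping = [0→6, 1→1, 2→5, 3→3, 4→0, 5→4, 6→2]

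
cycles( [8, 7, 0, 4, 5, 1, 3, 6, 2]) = (0 8 2)(1 7 6 3 4 5)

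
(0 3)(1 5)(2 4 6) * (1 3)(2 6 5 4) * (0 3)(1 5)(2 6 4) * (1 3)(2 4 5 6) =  (0 6 5)(1 4 3)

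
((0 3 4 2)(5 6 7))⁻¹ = (0 2 4 3)(5 7 6)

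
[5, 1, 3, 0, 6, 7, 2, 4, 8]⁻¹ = [3, 1, 6, 2, 7, 0, 4, 5, 8]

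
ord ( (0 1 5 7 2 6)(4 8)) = 6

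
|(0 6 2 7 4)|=5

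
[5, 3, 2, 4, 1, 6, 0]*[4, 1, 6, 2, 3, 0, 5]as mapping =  [0→0, 1→2, 2→6, 3→3, 4→1, 5→5, 6→4]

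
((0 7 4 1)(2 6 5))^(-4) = (2 5 6)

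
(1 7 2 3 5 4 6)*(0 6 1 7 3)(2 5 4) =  (0 6 7 5 2)(1 3 4)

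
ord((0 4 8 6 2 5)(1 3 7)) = 6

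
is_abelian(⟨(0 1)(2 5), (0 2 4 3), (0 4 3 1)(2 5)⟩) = no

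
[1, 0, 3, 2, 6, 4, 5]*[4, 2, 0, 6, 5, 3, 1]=[2, 4, 6, 0, 1, 5, 3]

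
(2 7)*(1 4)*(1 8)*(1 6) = (1 4 8 6)(2 7)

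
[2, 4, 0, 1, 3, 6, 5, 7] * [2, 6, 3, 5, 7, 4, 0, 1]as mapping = [0→3, 1→7, 2→2, 3→6, 4→5, 5→0, 6→4, 7→1]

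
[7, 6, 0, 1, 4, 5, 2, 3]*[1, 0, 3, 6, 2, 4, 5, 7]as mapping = [0→7, 1→5, 2→1, 3→0, 4→2, 5→4, 6→3, 7→6]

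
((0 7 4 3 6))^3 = (0 3 7 6 4)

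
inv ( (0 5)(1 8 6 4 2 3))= (0 5)(1 3 2 4 6 8)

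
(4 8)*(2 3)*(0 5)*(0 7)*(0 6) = (0 5 7 6) (2 3) (4 8) 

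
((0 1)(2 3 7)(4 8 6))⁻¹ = (0 1)(2 7 3)(4 6 8)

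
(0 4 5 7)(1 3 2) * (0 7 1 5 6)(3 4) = (0 3 2 5 1 4 6)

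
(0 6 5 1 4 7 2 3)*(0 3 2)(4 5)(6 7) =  (0 7)(1 5)(4 6)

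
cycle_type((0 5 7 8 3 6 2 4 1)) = 9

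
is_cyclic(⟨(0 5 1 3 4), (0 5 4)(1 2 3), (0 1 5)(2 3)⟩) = no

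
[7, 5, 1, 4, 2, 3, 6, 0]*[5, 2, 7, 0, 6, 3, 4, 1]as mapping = [0→1, 1→3, 2→2, 3→6, 4→7, 5→0, 6→4, 7→5]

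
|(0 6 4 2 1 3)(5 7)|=6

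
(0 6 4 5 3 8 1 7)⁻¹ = (0 7 1 8 3 5 4 6)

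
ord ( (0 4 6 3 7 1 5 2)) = 8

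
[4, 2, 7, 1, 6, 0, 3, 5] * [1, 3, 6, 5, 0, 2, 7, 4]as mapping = [0→0, 1→6, 2→4, 3→3, 4→7, 5→1, 6→5, 7→2]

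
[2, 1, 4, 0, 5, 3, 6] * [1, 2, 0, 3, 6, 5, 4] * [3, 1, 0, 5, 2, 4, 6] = [3, 0, 6, 1, 4, 5, 2]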